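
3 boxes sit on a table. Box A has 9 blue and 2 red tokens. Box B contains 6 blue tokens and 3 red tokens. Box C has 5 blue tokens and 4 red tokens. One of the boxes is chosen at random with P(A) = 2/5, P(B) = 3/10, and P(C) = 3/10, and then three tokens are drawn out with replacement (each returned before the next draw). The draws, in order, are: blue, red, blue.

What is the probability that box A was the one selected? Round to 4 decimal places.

Compute the likelihood of the observed sequence for each case: P(data | box A) = (9/11)(2/11)(9/11) = 0.12171; P(data | box B) = (6/9)(3/9)(6/9) = 0.14815; P(data | box C) = (5/9)(4/9)(5/9) = 0.13717.
Multiplying each by its prior: 2/5 · 0.12171 = 0.048685, 3/10 · 0.14815 = 0.044444, 3/10 · 0.13717 = 0.041152; these sum to 0.13428.
So P(box A | data) = (0.048685) / (0.13428) = 0.36256.

0.3626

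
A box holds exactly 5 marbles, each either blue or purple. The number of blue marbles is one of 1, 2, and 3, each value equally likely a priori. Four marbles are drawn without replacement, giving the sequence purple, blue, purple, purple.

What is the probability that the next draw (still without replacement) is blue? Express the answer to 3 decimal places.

0.333

Compute the likelihood of the observed sequence for each case: P(data | r = 1) = (4/5)(1/4)(3/3)(2/2) = 1/5; P(data | r = 2) = (3/5)(2/4)(2/3)(1/2) = 1/10; P(data | r = 3) = (2/5)(3/4)(1/3)(0/2) = 0.
Weighting by the prior gives 1/3 · 1/5 = 1/15, 1/3 · 1/10 = 1/30, 1/3 · 0 = 0; these sum to 1/10.
Dividing through by the total gives posterior P(r = 1 | data) = 2/3, P(r = 2 | data) = 1/3, P(r = 3 | data) = 0.
The predictive probability is P(blue next | data) = (0)(2/3) + (1)(1/3) = 1/3.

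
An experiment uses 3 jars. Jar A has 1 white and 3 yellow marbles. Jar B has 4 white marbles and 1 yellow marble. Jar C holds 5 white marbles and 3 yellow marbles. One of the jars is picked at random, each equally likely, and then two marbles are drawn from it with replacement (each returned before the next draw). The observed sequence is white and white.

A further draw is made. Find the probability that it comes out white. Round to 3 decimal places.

0.706

Compute the likelihood of the observed sequence for each case: P(data | jar A) = (1/4)(1/4) = 0.0625; P(data | jar B) = (4/5)(4/5) = 0.64; P(data | jar C) = (5/8)(5/8) = 0.39062.
The prior-weighted likelihoods are 1/3 · 0.0625 = 0.020833, 1/3 · 0.64 = 0.21333, 1/3 · 0.39062 = 0.13021; these sum to 0.36438.
Normalising, the posterior is P(jar A | data) = 0.057176, P(jar B | data) = 0.58548, P(jar C | data) = 0.35735.
So P(white next | data) = Σ P(white next | H) P(H | data) = (1/4)(0.057176) + (4/5)(0.58548) + (5/8)(0.35735) = 0.70602.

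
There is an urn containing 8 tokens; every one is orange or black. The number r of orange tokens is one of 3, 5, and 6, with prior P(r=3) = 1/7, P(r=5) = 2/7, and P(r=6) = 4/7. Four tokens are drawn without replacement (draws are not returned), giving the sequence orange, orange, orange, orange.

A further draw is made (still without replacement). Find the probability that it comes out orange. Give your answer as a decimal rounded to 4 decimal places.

Under each hypothesis, the probability of the observed sequence is: P(data | r = 3) = (3/8)(2/7)(1/6)(0/5) = 0; P(data | r = 5) = (5/8)(4/7)(3/6)(2/5) = 1/14; P(data | r = 6) = (6/8)(5/7)(4/6)(3/5) = 3/14.
Multiplying each by its prior: 1/7 · 0 = 0, 2/7 · 1/14 = 1/49, 4/7 · 3/14 = 6/49; with total 1/7.
The posterior is then P(r = 3 | data) = 0, P(r = 5 | data) = 1/7, P(r = 6 | data) = 6/7.
So P(orange next | data) = Σ P(orange next | H) P(H | data) = (1/4)(1/7) + (1/2)(6/7) = 13/28.

0.4643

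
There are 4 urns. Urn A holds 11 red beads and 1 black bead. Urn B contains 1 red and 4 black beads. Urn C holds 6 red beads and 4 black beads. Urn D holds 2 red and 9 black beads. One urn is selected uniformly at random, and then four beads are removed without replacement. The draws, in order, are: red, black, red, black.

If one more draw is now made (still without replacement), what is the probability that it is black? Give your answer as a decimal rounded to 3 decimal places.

0.469

Under each hypothesis, the probability of the observed sequence is: P(data | urn A) = (11/12)(1/11)(10/10)(0/9) = 0; P(data | urn B) = (1/5)(4/4)(0/3) = 0; P(data | urn C) = (6/10)(4/9)(5/8)(3/7) = 0.071429; P(data | urn D) = (2/11)(9/10)(1/9)(8/8) = 0.018182.
Multiplying each by its prior: 1/4 · 0 = 0, 1/4 · 0 = 0, 1/4 · 0.071429 = 0.017857, 1/4 · 0.018182 = 0.0045455; with total 0.022403.
The posterior is then P(urn A | data) = 0, P(urn B | data) = 0, P(urn C | data) = 0.7971, P(urn D | data) = 0.2029.
So P(black next | data) = Σ P(black next | H) P(H | data) = (1/3)(0.7971) + (1)(0.2029) = 0.4686.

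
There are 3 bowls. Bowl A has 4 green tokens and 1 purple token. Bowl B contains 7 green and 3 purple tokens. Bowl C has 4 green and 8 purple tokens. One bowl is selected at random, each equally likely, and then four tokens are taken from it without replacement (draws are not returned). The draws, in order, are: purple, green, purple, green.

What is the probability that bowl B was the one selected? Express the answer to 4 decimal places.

The likelihood of the observed sequence under each hypothesis: P(data | bowl A) = (1/5)(4/4)(0/3) = 0; P(data | bowl B) = (3/10)(7/9)(2/8)(6/7) = 0.05; P(data | bowl C) = (8/12)(4/11)(7/10)(3/9) = 0.056566.
The prior-weighted likelihoods are 1/3 · 0 = 0, 1/3 · 0.05 = 0.016667, 1/3 · 0.056566 = 0.018855; with total 0.035522.
Therefore the posterior P(bowl B | data) = (0.016667) / (0.035522) = 0.46919.

0.4692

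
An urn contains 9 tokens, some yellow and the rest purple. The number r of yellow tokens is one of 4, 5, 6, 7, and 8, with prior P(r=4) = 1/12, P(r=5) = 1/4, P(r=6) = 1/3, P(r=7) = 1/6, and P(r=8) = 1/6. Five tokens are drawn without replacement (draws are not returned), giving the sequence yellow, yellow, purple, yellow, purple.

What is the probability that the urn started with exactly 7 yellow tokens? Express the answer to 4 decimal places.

0.1321

The likelihood of the observed sequence under each hypothesis: P(data | r = 4) = (4/9)(3/8)(5/7)(2/6)(4/5) = 0.031746; P(data | r = 5) = (5/9)(4/8)(4/7)(3/6)(3/5) = 0.047619; P(data | r = 6) = (6/9)(5/8)(3/7)(4/6)(2/5) = 0.047619; P(data | r = 7) = (7/9)(6/8)(2/7)(5/6)(1/5) = 0.027778; P(data | r = 8) = (8/9)(7/8)(1/7)(6/6)(0/5) = 0.
The prior-weighted likelihoods are 1/12 · 0.031746 = 0.0026455, 1/4 · 0.047619 = 0.011905, 1/3 · 0.047619 = 0.015873, 1/6 · 0.027778 = 0.0046296, 1/6 · 0 = 0; these sum to 0.035053.
Therefore the posterior P(r = 7 | data) = (0.0046296) / (0.035053) = 0.13208.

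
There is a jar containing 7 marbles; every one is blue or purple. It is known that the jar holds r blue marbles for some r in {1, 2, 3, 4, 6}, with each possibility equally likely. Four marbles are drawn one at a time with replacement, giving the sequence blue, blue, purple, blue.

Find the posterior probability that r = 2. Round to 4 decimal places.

Compute the likelihood of the observed sequence for each case: P(data | r = 1) = (1/7)(1/7)(6/7)(1/7) = 0.002499; P(data | r = 2) = (2/7)(2/7)(5/7)(2/7) = 0.01666; P(data | r = 3) = (3/7)(3/7)(4/7)(3/7) = 0.044981; P(data | r = 4) = (4/7)(4/7)(3/7)(4/7) = 0.079967; P(data | r = 6) = (6/7)(6/7)(1/7)(6/7) = 0.089963.
The prior-weighted likelihoods are 1/5 · 0.002499 = 0.00049979, 1/5 · 0.01666 = 0.0033319, 1/5 · 0.044981 = 0.0089963, 1/5 · 0.079967 = 0.015993, 1/5 · 0.089963 = 0.017993; these sum to 0.046814.
By Bayes' rule, P(r = 2 | data) = (0.0033319) / (0.046814) = 0.071174.

0.0712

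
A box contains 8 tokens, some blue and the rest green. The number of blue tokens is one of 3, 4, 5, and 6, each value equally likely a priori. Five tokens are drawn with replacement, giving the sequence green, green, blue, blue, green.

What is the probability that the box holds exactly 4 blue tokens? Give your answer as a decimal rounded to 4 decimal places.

0.3290

Compute the likelihood of the observed sequence for each case: P(data | r = 3) = (5/8)(5/8)(3/8)(3/8)(5/8) = 0.034332; P(data | r = 4) = (4/8)(4/8)(4/8)(4/8)(4/8) = 0.03125; P(data | r = 5) = (3/8)(3/8)(5/8)(5/8)(3/8) = 0.020599; P(data | r = 6) = (2/8)(2/8)(6/8)(6/8)(2/8) = 0.0087891.
The prior-weighted likelihoods are 1/4 · 0.034332 = 0.0085831, 1/4 · 0.03125 = 0.0078125, 1/4 · 0.020599 = 0.0051498, 1/4 · 0.0087891 = 0.0021973; with total 0.023743.
Therefore the posterior P(r = 4 | data) = (0.0078125) / (0.023743) = 0.32905.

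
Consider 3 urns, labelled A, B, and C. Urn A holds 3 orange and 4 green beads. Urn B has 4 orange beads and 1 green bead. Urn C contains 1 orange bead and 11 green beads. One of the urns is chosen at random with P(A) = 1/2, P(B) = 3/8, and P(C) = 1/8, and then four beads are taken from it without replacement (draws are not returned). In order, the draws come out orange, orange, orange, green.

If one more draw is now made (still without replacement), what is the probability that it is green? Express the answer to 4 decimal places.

0.1600

Under each hypothesis, the probability of the observed sequence is: P(data | urn A) = (3/7)(2/6)(1/5)(4/4) = 1/35; P(data | urn B) = (4/5)(3/4)(2/3)(1/2) = 1/5; P(data | urn C) = (1/12)(0/11) = 0.
Weighting by the prior gives 1/2 · 1/35 = 1/70, 3/8 · 1/5 = 3/40, 1/8 · 0 = 0; with total 5/56.
Normalising, the posterior is P(urn A | data) = 4/25, P(urn B | data) = 21/25, P(urn C | data) = 0.
So P(green next | data) = Σ P(green next | H) P(H | data) = (1)(4/25) + (0)(21/25) = 4/25.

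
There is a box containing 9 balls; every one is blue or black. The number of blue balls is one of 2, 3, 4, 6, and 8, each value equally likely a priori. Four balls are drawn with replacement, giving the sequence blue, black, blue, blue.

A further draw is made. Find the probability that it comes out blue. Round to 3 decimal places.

0.645

The likelihood of the observed sequence under each hypothesis: P(data | r = 2) = (2/9)(7/9)(2/9)(2/9) = 0.0085353; P(data | r = 3) = (3/9)(6/9)(3/9)(3/9) = 0.024691; P(data | r = 4) = (4/9)(5/9)(4/9)(4/9) = 0.048773; P(data | r = 6) = (6/9)(3/9)(6/9)(6/9) = 0.098765; P(data | r = 8) = (8/9)(1/9)(8/9)(8/9) = 0.078037.
Multiplying each by its prior: 1/5 · 0.0085353 = 0.0017071, 1/5 · 0.024691 = 0.0049383, 1/5 · 0.048773 = 0.0097546, 1/5 · 0.098765 = 0.019753, 1/5 · 0.078037 = 0.015607; these sum to 0.05176.
The posterior is then P(r = 2 | data) = 0.03298, P(r = 3 | data) = 0.095406, P(r = 4 | data) = 0.18846, P(r = 6 | data) = 0.38163, P(r = 8 | data) = 0.30153.
Averaging over the posterior, P(blue next | data) = (2/9)(0.03298) + (1/3)(0.095406) + (4/9)(0.18846) + (2/3)(0.38163) + (8/9)(0.30153) = 0.64533.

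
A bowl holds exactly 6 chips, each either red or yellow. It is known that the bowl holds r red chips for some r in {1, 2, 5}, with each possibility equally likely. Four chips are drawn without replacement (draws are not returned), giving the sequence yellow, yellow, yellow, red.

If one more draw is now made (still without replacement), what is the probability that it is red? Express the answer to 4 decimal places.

0.2222

For each hypothesis, P(data | H) works out to: P(data | r = 1) = (5/6)(4/5)(3/4)(1/3) = 1/6; P(data | r = 2) = (4/6)(3/5)(2/4)(2/3) = 2/15; P(data | r = 5) = (1/6)(0/5) = 0.
The prior-weighted likelihoods are 1/3 · 1/6 = 1/18, 1/3 · 2/15 = 2/45, 1/3 · 0 = 0; summing to 1/10.
Dividing through by the total gives posterior P(r = 1 | data) = 5/9, P(r = 2 | data) = 4/9, P(r = 5 | data) = 0.
Averaging over the posterior, P(red next | data) = (0)(5/9) + (1/2)(4/9) = 2/9.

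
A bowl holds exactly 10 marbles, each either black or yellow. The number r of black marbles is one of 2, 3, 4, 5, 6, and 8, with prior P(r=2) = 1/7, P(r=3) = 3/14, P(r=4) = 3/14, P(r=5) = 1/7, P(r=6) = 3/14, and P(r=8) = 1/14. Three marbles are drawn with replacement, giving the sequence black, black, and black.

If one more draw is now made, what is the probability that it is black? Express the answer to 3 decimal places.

0.605

Under each hypothesis, the probability of the observed sequence is: P(data | r = 2) = (2/10)(2/10)(2/10) = 0.008; P(data | r = 3) = (3/10)(3/10)(3/10) = 0.027; P(data | r = 4) = (4/10)(4/10)(4/10) = 0.064; P(data | r = 5) = (5/10)(5/10)(5/10) = 0.125; P(data | r = 6) = (6/10)(6/10)(6/10) = 0.216; P(data | r = 8) = (8/10)(8/10)(8/10) = 0.512.
The prior-weighted likelihoods are 1/7 · 0.008 = 0.0011429, 3/14 · 0.027 = 0.0057857, 3/14 · 0.064 = 0.013714, 1/7 · 0.125 = 0.017857, 3/14 · 0.216 = 0.046286, 1/14 · 0.512 = 0.036571; these sum to 0.12136.
Normalising, the posterior is P(r = 2 | data) = 0.0094173, P(r = 3 | data) = 0.047675, P(r = 4 | data) = 0.11301, P(r = 5 | data) = 0.14715, P(r = 6 | data) = 0.3814, P(r = 8 | data) = 0.30135.
Averaging over the posterior, P(black next | data) = (1/5)(0.0094173) + (3/10)(0.047675) + (2/5)(0.11301) + (1/2)(0.14715) + (3/5)(0.3814) + (4/5)(0.30135) = 0.60489.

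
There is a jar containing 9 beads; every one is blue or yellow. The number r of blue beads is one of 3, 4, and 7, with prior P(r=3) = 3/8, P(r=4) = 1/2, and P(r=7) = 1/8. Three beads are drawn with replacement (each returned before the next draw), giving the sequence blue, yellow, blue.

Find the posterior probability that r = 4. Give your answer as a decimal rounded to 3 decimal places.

Under each hypothesis, the probability of the observed sequence is: P(data | r = 3) = (3/9)(6/9)(3/9) = 0.074074; P(data | r = 4) = (4/9)(5/9)(4/9) = 0.10974; P(data | r = 7) = (7/9)(2/9)(7/9) = 0.13443.
The prior-weighted likelihoods are 3/8 · 0.074074 = 0.027778, 1/2 · 0.10974 = 0.05487, 1/8 · 0.13443 = 0.016804; summing to 0.099451.
Hence P(r = 4 | data) = (0.05487) / (0.099451) = 0.55172.

0.552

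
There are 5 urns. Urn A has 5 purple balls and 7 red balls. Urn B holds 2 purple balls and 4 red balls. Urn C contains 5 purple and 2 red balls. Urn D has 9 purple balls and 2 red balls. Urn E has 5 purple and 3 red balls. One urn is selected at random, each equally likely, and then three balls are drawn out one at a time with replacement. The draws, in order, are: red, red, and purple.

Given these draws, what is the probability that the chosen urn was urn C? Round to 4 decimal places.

Under each hypothesis, the probability of the observed sequence is: P(data | urn A) = (7/12)(7/12)(5/12) = 0.14178; P(data | urn B) = (4/6)(4/6)(2/6) = 0.14815; P(data | urn C) = (2/7)(2/7)(5/7) = 0.058309; P(data | urn D) = (2/11)(2/11)(9/11) = 0.027047; P(data | urn E) = (3/8)(3/8)(5/8) = 0.087891.
The prior-weighted likelihoods are 1/5 · 0.14178 = 0.028356, 1/5 · 0.14815 = 0.02963, 1/5 · 0.058309 = 0.011662, 1/5 · 0.027047 = 0.0054095, 1/5 · 0.087891 = 0.017578; these sum to 0.092636.
Therefore the posterior P(urn C | data) = (0.011662) / (0.092636) = 0.12589.

0.1259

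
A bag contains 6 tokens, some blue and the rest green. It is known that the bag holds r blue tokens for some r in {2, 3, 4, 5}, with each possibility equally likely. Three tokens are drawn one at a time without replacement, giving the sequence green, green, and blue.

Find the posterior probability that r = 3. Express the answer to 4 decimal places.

0.3600

The likelihood of the observed sequence under each hypothesis: P(data | r = 2) = (4/6)(3/5)(2/4) = 1/5; P(data | r = 3) = (3/6)(2/5)(3/4) = 3/20; P(data | r = 4) = (2/6)(1/5)(4/4) = 1/15; P(data | r = 5) = (1/6)(0/5) = 0.
Weighting by the prior gives 1/4 · 1/5 = 1/20, 1/4 · 3/20 = 3/80, 1/4 · 1/15 = 1/60, 1/4 · 0 = 0; with total 5/48.
Therefore the posterior P(r = 3 | data) = (3/80) / (5/48) = 9/25.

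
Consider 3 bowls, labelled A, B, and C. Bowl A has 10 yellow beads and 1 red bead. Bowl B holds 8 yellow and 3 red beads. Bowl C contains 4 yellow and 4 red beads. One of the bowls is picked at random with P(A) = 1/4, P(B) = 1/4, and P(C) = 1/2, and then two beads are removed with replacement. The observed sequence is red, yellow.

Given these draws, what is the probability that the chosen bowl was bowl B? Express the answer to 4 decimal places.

0.2540

Under each hypothesis, the probability of the observed sequence is: P(data | bowl A) = (1/11)(10/11) = 10/121; P(data | bowl B) = (3/11)(8/11) = 24/121; P(data | bowl C) = (4/8)(4/8) = 1/4.
Multiplying each by its prior: 1/4 · 10/121 = 5/242, 1/4 · 24/121 = 6/121, 1/2 · 1/4 = 1/8; these sum to 189/968.
Hence P(bowl B | data) = (6/121) / (189/968) = 16/63.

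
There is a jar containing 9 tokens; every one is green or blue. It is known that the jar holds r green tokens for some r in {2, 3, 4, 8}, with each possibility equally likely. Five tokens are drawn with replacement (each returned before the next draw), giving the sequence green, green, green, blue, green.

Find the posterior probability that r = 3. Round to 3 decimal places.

Compute the likelihood of the observed sequence for each case: P(data | r = 2) = (2/9)(2/9)(2/9)(7/9)(2/9) = 0.0018967; P(data | r = 3) = (3/9)(3/9)(3/9)(6/9)(3/9) = 0.0082305; P(data | r = 4) = (4/9)(4/9)(4/9)(5/9)(4/9) = 0.021677; P(data | r = 8) = (8/9)(8/9)(8/9)(1/9)(8/9) = 0.069366.
Multiplying each by its prior: 1/4 · 0.0018967 = 0.00047418, 1/4 · 0.0082305 = 0.0020576, 1/4 · 0.021677 = 0.0054192, 1/4 · 0.069366 = 0.017342; these sum to 0.025293.
Hence P(r = 3 | data) = (0.0020576) / (0.025293) = 0.081353.

0.081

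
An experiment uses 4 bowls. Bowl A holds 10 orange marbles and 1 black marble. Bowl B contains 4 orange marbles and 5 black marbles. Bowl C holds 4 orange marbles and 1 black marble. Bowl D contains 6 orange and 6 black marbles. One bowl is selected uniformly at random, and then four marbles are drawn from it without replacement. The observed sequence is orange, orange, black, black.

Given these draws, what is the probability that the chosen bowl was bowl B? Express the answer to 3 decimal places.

Under each hypothesis, the probability of the observed sequence is: P(data | bowl A) = (10/11)(9/10)(1/9)(0/8) = 0; P(data | bowl B) = (4/9)(3/8)(5/7)(4/6) = 0.079365; P(data | bowl C) = (4/5)(3/4)(1/3)(0/2) = 0; P(data | bowl D) = (6/12)(5/11)(6/10)(5/9) = 0.075758.
Multiplying each by its prior: 1/4 · 0 = 0, 1/4 · 0.079365 = 0.019841, 1/4 · 0 = 0, 1/4 · 0.075758 = 0.018939; summing to 0.038781.
Therefore the posterior P(bowl B | data) = (0.019841) / (0.038781) = 0.51163.

0.512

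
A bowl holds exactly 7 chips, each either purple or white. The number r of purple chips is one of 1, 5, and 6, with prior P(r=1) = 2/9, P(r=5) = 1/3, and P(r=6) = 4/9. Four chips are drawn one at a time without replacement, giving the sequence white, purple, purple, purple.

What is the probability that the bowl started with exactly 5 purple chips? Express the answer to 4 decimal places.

0.4286

Compute the likelihood of the observed sequence for each case: P(data | r = 1) = (6/7)(1/6)(0/5) = 0; P(data | r = 5) = (2/7)(5/6)(4/5)(3/4) = 1/7; P(data | r = 6) = (1/7)(6/6)(5/5)(4/4) = 1/7.
Weighting by the prior gives 2/9 · 0 = 0, 1/3 · 1/7 = 1/21, 4/9 · 1/7 = 4/63; these sum to 1/9.
Hence P(r = 5 | data) = (1/21) / (1/9) = 3/7.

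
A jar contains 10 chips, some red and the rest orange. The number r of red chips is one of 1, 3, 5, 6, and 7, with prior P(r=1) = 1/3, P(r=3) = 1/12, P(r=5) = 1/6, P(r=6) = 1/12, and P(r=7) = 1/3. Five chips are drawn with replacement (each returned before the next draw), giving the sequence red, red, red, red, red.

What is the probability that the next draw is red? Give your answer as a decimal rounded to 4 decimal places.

For each hypothesis, P(data | H) works out to: P(data | r = 1) = (1/10)(1/10)(1/10)(1/10)(1/10) = 1e-05; P(data | r = 3) = (3/10)(3/10)(3/10)(3/10)(3/10) = 0.00243; P(data | r = 5) = (5/10)(5/10)(5/10)(5/10)(5/10) = 0.03125; P(data | r = 6) = (6/10)(6/10)(6/10)(6/10)(6/10) = 0.07776; P(data | r = 7) = (7/10)(7/10)(7/10)(7/10)(7/10) = 0.16807.
Weighting by the prior gives 1/3 · 1e-05 = 3.3333e-06, 1/12 · 0.00243 = 0.0002025, 1/6 · 0.03125 = 0.0052083, 1/12 · 0.07776 = 0.00648, 1/3 · 0.16807 = 0.056023; summing to 0.067918.
Dividing through by the total gives posterior P(r = 1 | data) = 4.9079e-05, P(r = 3 | data) = 0.0029816, P(r = 5 | data) = 0.076686, P(r = 6 | data) = 0.09541, P(r = 7 | data) = 0.82487.
So P(red next | data) = Σ P(red next | H) P(H | data) = (1/10)(4.9079e-05) + (3/10)(0.0029816) + (1/2)(0.076686) + (3/5)(0.09541) + (7/10)(0.82487) = 0.6739.

0.6739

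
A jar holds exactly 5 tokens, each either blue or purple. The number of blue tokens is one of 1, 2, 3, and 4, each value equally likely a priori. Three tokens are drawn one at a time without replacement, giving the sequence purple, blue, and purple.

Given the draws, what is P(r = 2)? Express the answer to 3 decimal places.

Compute the likelihood of the observed sequence for each case: P(data | r = 1) = (4/5)(1/4)(3/3) = 1/5; P(data | r = 2) = (3/5)(2/4)(2/3) = 1/5; P(data | r = 3) = (2/5)(3/4)(1/3) = 1/10; P(data | r = 4) = (1/5)(4/4)(0/3) = 0.
Multiplying each by its prior: 1/4 · 1/5 = 1/20, 1/4 · 1/5 = 1/20, 1/4 · 1/10 = 1/40, 1/4 · 0 = 0; summing to 1/8.
By Bayes' rule, P(r = 2 | data) = (1/20) / (1/8) = 2/5.

0.400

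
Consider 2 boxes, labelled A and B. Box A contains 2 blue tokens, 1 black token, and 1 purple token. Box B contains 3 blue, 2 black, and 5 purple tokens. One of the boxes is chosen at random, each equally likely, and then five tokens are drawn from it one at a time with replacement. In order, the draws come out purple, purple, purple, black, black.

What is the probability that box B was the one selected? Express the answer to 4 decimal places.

Under each hypothesis, the probability of the observed sequence is: P(data | box A) = (1/4)(1/4)(1/4)(1/4)(1/4) = 0.00097656; P(data | box B) = (5/10)(5/10)(5/10)(2/10)(2/10) = 0.005.
Weighting by the prior gives 1/2 · 0.00097656 = 0.00048828, 1/2 · 0.005 = 0.0025; with total 0.0029883.
Therefore the posterior P(box B | data) = (0.0025) / (0.0029883) = 0.8366.

0.8366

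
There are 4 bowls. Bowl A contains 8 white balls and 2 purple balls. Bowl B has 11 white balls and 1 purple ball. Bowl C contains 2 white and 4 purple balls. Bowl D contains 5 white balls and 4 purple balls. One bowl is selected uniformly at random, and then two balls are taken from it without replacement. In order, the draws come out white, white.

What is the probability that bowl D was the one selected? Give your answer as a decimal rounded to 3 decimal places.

The likelihood of the observed sequence under each hypothesis: P(data | bowl A) = (8/10)(7/9) = 28/45; P(data | bowl B) = (11/12)(10/11) = 5/6; P(data | bowl C) = (2/6)(1/5) = 1/15; P(data | bowl D) = (5/9)(4/8) = 5/18.
The prior-weighted likelihoods are 1/4 · 28/45 = 7/45, 1/4 · 5/6 = 5/24, 1/4 · 1/15 = 1/60, 1/4 · 5/18 = 5/72; summing to 9/20.
Hence P(bowl D | data) = (5/72) / (9/20) = 25/162.

0.154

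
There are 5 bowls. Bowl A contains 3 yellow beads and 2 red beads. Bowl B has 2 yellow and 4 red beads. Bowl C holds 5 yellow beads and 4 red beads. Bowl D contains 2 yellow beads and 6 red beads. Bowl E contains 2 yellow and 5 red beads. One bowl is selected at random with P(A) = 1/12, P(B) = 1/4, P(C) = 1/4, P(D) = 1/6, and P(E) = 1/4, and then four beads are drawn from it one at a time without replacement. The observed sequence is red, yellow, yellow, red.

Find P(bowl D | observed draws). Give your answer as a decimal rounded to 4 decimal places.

0.0949

The likelihood of the observed sequence under each hypothesis: P(data | bowl A) = (2/5)(3/4)(2/3)(1/2) = 0.1; P(data | bowl B) = (4/6)(2/5)(1/4)(3/3) = 0.066667; P(data | bowl C) = (4/9)(5/8)(4/7)(3/6) = 0.079365; P(data | bowl D) = (6/8)(2/7)(1/6)(5/5) = 0.035714; P(data | bowl E) = (5/7)(2/6)(1/5)(4/4) = 0.047619.
The prior-weighted likelihoods are 1/12 · 0.1 = 0.0083333, 1/4 · 0.066667 = 0.016667, 1/4 · 0.079365 = 0.019841, 1/6 · 0.035714 = 0.0059524, 1/4 · 0.047619 = 0.011905; these sum to 0.062698.
Hence P(bowl D | data) = (0.0059524) / (0.062698) = 0.094937.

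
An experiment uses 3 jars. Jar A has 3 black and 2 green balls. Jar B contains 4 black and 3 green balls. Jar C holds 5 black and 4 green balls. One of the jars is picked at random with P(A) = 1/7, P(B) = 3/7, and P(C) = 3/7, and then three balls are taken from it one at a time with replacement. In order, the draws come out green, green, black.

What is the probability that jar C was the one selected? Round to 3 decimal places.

The likelihood of the observed sequence under each hypothesis: P(data | jar A) = (2/5)(2/5)(3/5) = 0.096; P(data | jar B) = (3/7)(3/7)(4/7) = 0.10496; P(data | jar C) = (4/9)(4/9)(5/9) = 0.10974.
Multiplying each by its prior: 1/7 · 0.096 = 0.013714, 3/7 · 0.10496 = 0.044981, 3/7 · 0.10974 = 0.047031; with total 0.10573.
Hence P(jar C | data) = (0.047031) / (0.10573) = 0.44484.

0.445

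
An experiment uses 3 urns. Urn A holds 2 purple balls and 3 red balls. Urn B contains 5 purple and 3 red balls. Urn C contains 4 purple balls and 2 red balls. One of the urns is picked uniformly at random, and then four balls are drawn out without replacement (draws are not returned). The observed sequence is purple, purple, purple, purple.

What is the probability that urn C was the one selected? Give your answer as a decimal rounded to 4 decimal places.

0.4828

Compute the likelihood of the observed sequence for each case: P(data | urn A) = (2/5)(1/4)(0/3) = 0; P(data | urn B) = (5/8)(4/7)(3/6)(2/5) = 1/14; P(data | urn C) = (4/6)(3/5)(2/4)(1/3) = 1/15.
The prior-weighted likelihoods are 1/3 · 0 = 0, 1/3 · 1/14 = 1/42, 1/3 · 1/15 = 1/45; these sum to 29/630.
By Bayes' rule, P(urn C | data) = (1/45) / (29/630) = 14/29.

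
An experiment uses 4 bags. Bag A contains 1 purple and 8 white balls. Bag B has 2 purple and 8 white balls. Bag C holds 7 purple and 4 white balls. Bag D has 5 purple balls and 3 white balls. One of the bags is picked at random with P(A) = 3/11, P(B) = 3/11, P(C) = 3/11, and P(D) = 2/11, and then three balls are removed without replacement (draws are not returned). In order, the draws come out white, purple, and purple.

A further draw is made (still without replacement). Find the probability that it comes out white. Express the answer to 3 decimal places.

For each hypothesis, P(data | H) works out to: P(data | bag A) = (8/9)(1/8)(0/7) = 0; P(data | bag B) = (8/10)(2/9)(1/8) = 0.022222; P(data | bag C) = (4/11)(7/10)(6/9) = 0.1697; P(data | bag D) = (3/8)(5/7)(4/6) = 0.17857.
Multiplying each by its prior: 3/11 · 0 = 0, 3/11 · 0.022222 = 0.0060606, 3/11 · 0.1697 = 0.046281, 2/11 · 0.17857 = 0.032468; summing to 0.084809.
Normalising, the posterior is P(bag A | data) = 0, P(bag B | data) = 0.071462, P(bag C | data) = 0.54571, P(bag D | data) = 0.38283.
So P(white next | data) = Σ P(white next | H) P(H | data) = (1)(0.071462) + (3/8)(0.54571) + (2/5)(0.38283) = 0.42923.

0.429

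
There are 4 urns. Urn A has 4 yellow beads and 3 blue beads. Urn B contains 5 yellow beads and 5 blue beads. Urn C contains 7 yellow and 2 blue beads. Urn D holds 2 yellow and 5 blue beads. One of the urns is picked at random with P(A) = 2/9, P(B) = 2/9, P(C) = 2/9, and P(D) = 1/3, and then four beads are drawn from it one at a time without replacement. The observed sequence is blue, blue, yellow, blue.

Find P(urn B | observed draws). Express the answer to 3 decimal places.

0.197

The likelihood of the observed sequence under each hypothesis: P(data | urn A) = (3/7)(2/6)(4/5)(1/4) = 0.028571; P(data | urn B) = (5/10)(4/9)(5/8)(3/7) = 0.059524; P(data | urn C) = (2/9)(1/8)(7/7)(0/6) = 0; P(data | urn D) = (5/7)(4/6)(2/5)(3/4) = 0.14286.
Multiplying each by its prior: 2/9 · 0.028571 = 0.0063492, 2/9 · 0.059524 = 0.013228, 2/9 · 0 = 0, 1/3 · 0.14286 = 0.047619; summing to 0.067196.
By Bayes' rule, P(urn B | data) = (0.013228) / (0.067196) = 0.19685.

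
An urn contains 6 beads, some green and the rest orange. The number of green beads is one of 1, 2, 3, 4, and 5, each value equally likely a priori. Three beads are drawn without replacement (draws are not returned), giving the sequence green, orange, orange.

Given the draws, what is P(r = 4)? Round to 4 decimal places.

Under each hypothesis, the probability of the observed sequence is: P(data | r = 1) = (1/6)(5/5)(4/4) = 1/6; P(data | r = 2) = (2/6)(4/5)(3/4) = 1/5; P(data | r = 3) = (3/6)(3/5)(2/4) = 3/20; P(data | r = 4) = (4/6)(2/5)(1/4) = 1/15; P(data | r = 5) = (5/6)(1/5)(0/4) = 0.
Multiplying each by its prior: 1/5 · 1/6 = 1/30, 1/5 · 1/5 = 1/25, 1/5 · 3/20 = 3/100, 1/5 · 1/15 = 1/75, 1/5 · 0 = 0; these sum to 7/60.
Therefore the posterior P(r = 4 | data) = (1/75) / (7/60) = 4/35.

0.1143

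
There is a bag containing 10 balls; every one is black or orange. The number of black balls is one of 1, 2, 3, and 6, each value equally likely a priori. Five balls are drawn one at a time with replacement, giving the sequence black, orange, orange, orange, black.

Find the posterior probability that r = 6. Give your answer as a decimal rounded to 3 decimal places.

0.282

For each hypothesis, P(data | H) works out to: P(data | r = 1) = (1/10)(9/10)(9/10)(9/10)(1/10) = 0.00729; P(data | r = 2) = (2/10)(8/10)(8/10)(8/10)(2/10) = 0.02048; P(data | r = 3) = (3/10)(7/10)(7/10)(7/10)(3/10) = 0.03087; P(data | r = 6) = (6/10)(4/10)(4/10)(4/10)(6/10) = 0.02304.
Multiplying each by its prior: 1/4 · 0.00729 = 0.0018225, 1/4 · 0.02048 = 0.00512, 1/4 · 0.03087 = 0.0077175, 1/4 · 0.02304 = 0.00576; these sum to 0.02042.
By Bayes' rule, P(r = 6 | data) = (0.00576) / (0.02042) = 0.28208.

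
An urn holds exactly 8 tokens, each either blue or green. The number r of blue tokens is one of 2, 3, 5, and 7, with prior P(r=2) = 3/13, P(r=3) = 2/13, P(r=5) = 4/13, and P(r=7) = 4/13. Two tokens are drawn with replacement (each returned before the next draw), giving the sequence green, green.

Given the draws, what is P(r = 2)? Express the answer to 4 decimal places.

The likelihood of the observed sequence under each hypothesis: P(data | r = 2) = (6/8)(6/8) = 9/16; P(data | r = 3) = (5/8)(5/8) = 25/64; P(data | r = 5) = (3/8)(3/8) = 9/64; P(data | r = 7) = (1/8)(1/8) = 1/64.
The prior-weighted likelihoods are 3/13 · 9/16 = 27/208, 2/13 · 25/64 = 25/416, 4/13 · 9/64 = 9/208, 4/13 · 1/64 = 1/208; summing to 99/416.
By Bayes' rule, P(r = 2 | data) = (27/208) / (99/416) = 6/11.

0.5455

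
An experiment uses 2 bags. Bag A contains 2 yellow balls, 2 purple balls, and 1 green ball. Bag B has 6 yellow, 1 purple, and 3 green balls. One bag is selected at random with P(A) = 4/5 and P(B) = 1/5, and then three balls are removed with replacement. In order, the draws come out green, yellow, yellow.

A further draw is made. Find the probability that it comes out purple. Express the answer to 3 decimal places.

For each hypothesis, P(data | H) works out to: P(data | bag A) = (1/5)(2/5)(2/5) = 0.032; P(data | bag B) = (3/10)(6/10)(6/10) = 0.108.
Weighting by the prior gives 4/5 · 0.032 = 0.0256, 1/5 · 0.108 = 0.0216; these sum to 0.0472.
The posterior is then P(bag A | data) = 0.54237, P(bag B | data) = 0.45763.
The predictive probability is P(purple next | data) = (2/5)(0.54237) + (1/10)(0.45763) = 0.26271.

0.263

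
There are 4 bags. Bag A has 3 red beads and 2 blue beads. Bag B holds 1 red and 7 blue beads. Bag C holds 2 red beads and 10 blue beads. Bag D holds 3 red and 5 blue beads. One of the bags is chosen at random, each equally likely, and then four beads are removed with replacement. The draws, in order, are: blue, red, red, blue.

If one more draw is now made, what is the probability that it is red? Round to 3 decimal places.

0.416

The likelihood of the observed sequence under each hypothesis: P(data | bag A) = (2/5)(3/5)(3/5)(2/5) = 0.0576; P(data | bag B) = (7/8)(1/8)(1/8)(7/8) = 0.011963; P(data | bag C) = (10/12)(2/12)(2/12)(10/12) = 0.01929; P(data | bag D) = (5/8)(3/8)(3/8)(5/8) = 0.054932.
The prior-weighted likelihoods are 1/4 · 0.0576 = 0.0144, 1/4 · 0.011963 = 0.0029907, 1/4 · 0.01929 = 0.0048225, 1/4 · 0.054932 = 0.013733; these sum to 0.035946.
The posterior is then P(bag A | data) = 0.4006, P(bag B | data) = 0.0832, P(bag C | data) = 0.13416, P(bag D | data) = 0.38204.
So P(red next | data) = Σ P(red next | H) P(H | data) = (3/5)(0.4006) + (1/8)(0.0832) + (1/6)(0.13416) + (3/8)(0.38204) = 0.41638.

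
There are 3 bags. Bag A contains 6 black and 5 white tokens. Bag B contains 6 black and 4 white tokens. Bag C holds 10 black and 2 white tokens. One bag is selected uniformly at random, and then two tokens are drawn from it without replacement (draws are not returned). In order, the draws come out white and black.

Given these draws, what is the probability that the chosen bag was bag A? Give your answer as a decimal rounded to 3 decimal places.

The likelihood of the observed sequence under each hypothesis: P(data | bag A) = (5/11)(6/10) = 3/11; P(data | bag B) = (4/10)(6/9) = 4/15; P(data | bag C) = (2/12)(10/11) = 5/33.
Weighting by the prior gives 1/3 · 3/11 = 1/11, 1/3 · 4/15 = 4/45, 1/3 · 5/33 = 5/99; with total 38/165.
Therefore the posterior P(bag A | data) = (1/11) / (38/165) = 15/38.

0.395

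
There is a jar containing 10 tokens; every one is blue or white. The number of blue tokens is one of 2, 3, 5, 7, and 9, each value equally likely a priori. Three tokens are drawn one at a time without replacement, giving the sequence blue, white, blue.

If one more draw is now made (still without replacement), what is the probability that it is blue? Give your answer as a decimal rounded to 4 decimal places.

0.5923

Under each hypothesis, the probability of the observed sequence is: P(data | r = 2) = (2/10)(8/9)(1/8) = 1/45; P(data | r = 3) = (3/10)(7/9)(2/8) = 7/120; P(data | r = 5) = (5/10)(5/9)(4/8) = 5/36; P(data | r = 7) = (7/10)(3/9)(6/8) = 7/40; P(data | r = 9) = (9/10)(1/9)(8/8) = 1/10.
The prior-weighted likelihoods are 1/5 · 1/45 = 1/225, 1/5 · 7/120 = 7/600, 1/5 · 5/36 = 1/36, 1/5 · 7/40 = 7/200, 1/5 · 1/10 = 1/50; with total 89/900.
Dividing through by the total gives posterior P(r = 2 | data) = 4/89, P(r = 3 | data) = 21/178, P(r = 5 | data) = 25/89, P(r = 7 | data) = 63/178, P(r = 9 | data) = 18/89.
Averaging over the posterior, P(blue next | data) = (0)(4/89) + (1/7)(21/178) + (3/7)(25/89) + (5/7)(63/178) + (1)(18/89) = 369/623.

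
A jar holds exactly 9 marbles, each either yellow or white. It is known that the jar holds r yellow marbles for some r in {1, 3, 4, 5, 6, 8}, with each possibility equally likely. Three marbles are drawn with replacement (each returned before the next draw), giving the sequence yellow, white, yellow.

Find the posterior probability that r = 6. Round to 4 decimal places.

For each hypothesis, P(data | H) works out to: P(data | r = 1) = (1/9)(8/9)(1/9) = 0.010974; P(data | r = 3) = (3/9)(6/9)(3/9) = 0.074074; P(data | r = 4) = (4/9)(5/9)(4/9) = 0.10974; P(data | r = 5) = (5/9)(4/9)(5/9) = 0.13717; P(data | r = 6) = (6/9)(3/9)(6/9) = 0.14815; P(data | r = 8) = (8/9)(1/9)(8/9) = 0.087791.
Multiplying each by its prior: 1/6 · 0.010974 = 0.001829, 1/6 · 0.074074 = 0.012346, 1/6 · 0.10974 = 0.01829, 1/6 · 0.13717 = 0.022862, 1/6 · 0.14815 = 0.024691, 1/6 · 0.087791 = 0.014632; these sum to 0.09465.
Hence P(r = 6 | data) = (0.024691) / (0.09465) = 0.26087.

0.2609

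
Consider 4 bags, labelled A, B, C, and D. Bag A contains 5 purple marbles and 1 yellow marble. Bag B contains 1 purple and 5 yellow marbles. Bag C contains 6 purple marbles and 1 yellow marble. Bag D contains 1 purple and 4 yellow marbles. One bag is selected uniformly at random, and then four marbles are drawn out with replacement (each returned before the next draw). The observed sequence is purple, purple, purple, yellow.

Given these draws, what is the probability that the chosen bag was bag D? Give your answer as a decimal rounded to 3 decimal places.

0.033

Under each hypothesis, the probability of the observed sequence is: P(data | bag A) = (5/6)(5/6)(5/6)(1/6) = 0.096451; P(data | bag B) = (1/6)(1/6)(1/6)(5/6) = 0.003858; P(data | bag C) = (6/7)(6/7)(6/7)(1/7) = 0.089963; P(data | bag D) = (1/5)(1/5)(1/5)(4/5) = 0.0064.
The prior-weighted likelihoods are 1/4 · 0.096451 = 0.024113, 1/4 · 0.003858 = 0.00096451, 1/4 · 0.089963 = 0.022491, 1/4 · 0.0064 = 0.0016; these sum to 0.049168.
So P(bag D | data) = (0.0016) / (0.049168) = 0.032542.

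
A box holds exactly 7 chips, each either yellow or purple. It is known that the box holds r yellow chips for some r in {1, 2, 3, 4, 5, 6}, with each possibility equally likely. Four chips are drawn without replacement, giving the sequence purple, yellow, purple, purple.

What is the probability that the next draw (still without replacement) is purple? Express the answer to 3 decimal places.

The likelihood of the observed sequence under each hypothesis: P(data | r = 1) = (6/7)(1/6)(5/5)(4/4) = 1/7; P(data | r = 2) = (5/7)(2/6)(4/5)(3/4) = 1/7; P(data | r = 3) = (4/7)(3/6)(3/5)(2/4) = 3/35; P(data | r = 4) = (3/7)(4/6)(2/5)(1/4) = 1/35; P(data | r = 5) = (2/7)(5/6)(1/5)(0/4) = 0; P(data | r = 6) = (1/7)(6/6)(0/5) = 0.
The prior-weighted likelihoods are 1/6 · 1/7 = 1/42, 1/6 · 1/7 = 1/42, 1/6 · 3/35 = 1/70, 1/6 · 1/35 = 1/210, 1/6 · 0 = 0, 1/6 · 0 = 0; with total 1/15.
The posterior is then P(r = 1 | data) = 5/14, P(r = 2 | data) = 5/14, P(r = 3 | data) = 3/14, P(r = 4 | data) = 1/14, P(r = 5 | data) = 0, P(r = 6 | data) = 0.
Averaging over the posterior, P(purple next | data) = (1)(5/14) + (2/3)(5/14) + (1/3)(3/14) + (0)(1/14) = 2/3.

0.667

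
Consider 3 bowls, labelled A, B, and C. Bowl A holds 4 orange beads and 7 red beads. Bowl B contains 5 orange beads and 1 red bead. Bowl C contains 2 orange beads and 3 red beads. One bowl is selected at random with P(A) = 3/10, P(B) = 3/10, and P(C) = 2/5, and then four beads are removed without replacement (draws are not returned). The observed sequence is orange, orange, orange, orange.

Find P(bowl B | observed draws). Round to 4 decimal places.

For each hypothesis, P(data | H) works out to: P(data | bowl A) = (4/11)(3/10)(2/9)(1/8) = 0.0030303; P(data | bowl B) = (5/6)(4/5)(3/4)(2/3) = 0.33333; P(data | bowl C) = (2/5)(1/4)(0/3) = 0.
Weighting by the prior gives 3/10 · 0.0030303 = 0.00090909, 3/10 · 0.33333 = 0.1, 2/5 · 0 = 0; these sum to 0.10091.
Therefore the posterior P(bowl B | data) = (0.1) / (0.10091) = 0.99099.

0.9910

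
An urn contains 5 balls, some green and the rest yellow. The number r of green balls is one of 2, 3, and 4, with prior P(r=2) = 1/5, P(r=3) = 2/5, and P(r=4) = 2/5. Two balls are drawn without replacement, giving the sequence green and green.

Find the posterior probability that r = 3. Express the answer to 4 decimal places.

0.3158

For each hypothesis, P(data | H) works out to: P(data | r = 2) = (2/5)(1/4) = 1/10; P(data | r = 3) = (3/5)(2/4) = 3/10; P(data | r = 4) = (4/5)(3/4) = 3/5.
The prior-weighted likelihoods are 1/5 · 1/10 = 1/50, 2/5 · 3/10 = 3/25, 2/5 · 3/5 = 6/25; with total 19/50.
So P(r = 3 | data) = (3/25) / (19/50) = 6/19.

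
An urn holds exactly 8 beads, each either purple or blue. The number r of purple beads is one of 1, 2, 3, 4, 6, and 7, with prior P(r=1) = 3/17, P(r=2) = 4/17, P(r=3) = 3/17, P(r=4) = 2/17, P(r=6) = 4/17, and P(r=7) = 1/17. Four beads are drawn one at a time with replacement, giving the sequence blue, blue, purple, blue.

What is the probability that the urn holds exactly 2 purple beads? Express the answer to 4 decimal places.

0.3762

Under each hypothesis, the probability of the observed sequence is: P(data | r = 1) = (7/8)(7/8)(1/8)(7/8) = 0.08374; P(data | r = 2) = (6/8)(6/8)(2/8)(6/8) = 0.10547; P(data | r = 3) = (5/8)(5/8)(3/8)(5/8) = 0.091553; P(data | r = 4) = (4/8)(4/8)(4/8)(4/8) = 0.0625; P(data | r = 6) = (2/8)(2/8)(6/8)(2/8) = 0.011719; P(data | r = 7) = (1/8)(1/8)(7/8)(1/8) = 0.001709.
The prior-weighted likelihoods are 3/17 · 0.08374 = 0.014778, 4/17 · 0.10547 = 0.024816, 3/17 · 0.091553 = 0.016156, 2/17 · 0.0625 = 0.0073529, 4/17 · 0.011719 = 0.0027574, 1/17 · 0.001709 = 0.00010053; summing to 0.065961.
Hence P(r = 2 | data) = (0.024816) / (0.065961) = 0.37622.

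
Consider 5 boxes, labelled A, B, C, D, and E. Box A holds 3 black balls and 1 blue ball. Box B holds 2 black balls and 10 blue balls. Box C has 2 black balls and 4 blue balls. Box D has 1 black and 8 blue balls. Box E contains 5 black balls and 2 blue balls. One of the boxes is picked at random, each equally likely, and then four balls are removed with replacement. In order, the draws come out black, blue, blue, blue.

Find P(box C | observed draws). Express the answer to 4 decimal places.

0.3274

Compute the likelihood of the observed sequence for each case: P(data | box A) = (3/4)(1/4)(1/4)(1/4) = 0.011719; P(data | box B) = (2/12)(10/12)(10/12)(10/12) = 0.096451; P(data | box C) = (2/6)(4/6)(4/6)(4/6) = 0.098765; P(data | box D) = (1/9)(8/9)(8/9)(8/9) = 0.078037; P(data | box E) = (5/7)(2/7)(2/7)(2/7) = 0.01666.
Weighting by the prior gives 1/5 · 0.011719 = 0.0023437, 1/5 · 0.096451 = 0.01929, 1/5 · 0.098765 = 0.019753, 1/5 · 0.078037 = 0.015607, 1/5 · 0.01666 = 0.0033319; with total 0.060326.
Therefore the posterior P(box C | data) = (0.019753) / (0.060326) = 0.32744.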